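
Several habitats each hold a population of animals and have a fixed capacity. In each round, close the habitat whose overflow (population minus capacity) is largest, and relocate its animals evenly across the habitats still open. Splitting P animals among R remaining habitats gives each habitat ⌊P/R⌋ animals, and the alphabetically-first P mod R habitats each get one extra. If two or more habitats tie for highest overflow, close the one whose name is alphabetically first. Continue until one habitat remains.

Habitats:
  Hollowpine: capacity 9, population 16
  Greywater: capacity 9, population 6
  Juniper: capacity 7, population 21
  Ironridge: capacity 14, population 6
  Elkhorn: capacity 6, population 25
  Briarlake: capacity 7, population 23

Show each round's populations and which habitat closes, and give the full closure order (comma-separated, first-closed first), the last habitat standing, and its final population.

Round 1: Briarlake=23 Elkhorn=25 Greywater=6 Hollowpine=16 Ironridge=6 Juniper=21 → close Elkhorn (overflow 19)
  25÷5 = 5 each, +1 to first 0
Round 2: Briarlake=28 Greywater=11 Hollowpine=21 Ironridge=11 Juniper=26 → close Briarlake (overflow 21)
  28÷4 = 7 each, +1 to first 0
Round 3: Greywater=18 Hollowpine=28 Ironridge=18 Juniper=33 → close Juniper (overflow 26)
  33÷3 = 11 each, +1 to first 0
Round 4: Greywater=29 Hollowpine=39 Ironridge=29 → close Hollowpine (overflow 30)
  39÷2 = 19 each, +1 to first 1
Round 5: Greywater=49 Ironridge=48 → close Greywater (overflow 40)
  49÷1 = 49 each, +1 to first 0

Closure order: Elkhorn, Briarlake, Juniper, Hollowpine, Greywater
Last habitat: Ironridge with 97 animals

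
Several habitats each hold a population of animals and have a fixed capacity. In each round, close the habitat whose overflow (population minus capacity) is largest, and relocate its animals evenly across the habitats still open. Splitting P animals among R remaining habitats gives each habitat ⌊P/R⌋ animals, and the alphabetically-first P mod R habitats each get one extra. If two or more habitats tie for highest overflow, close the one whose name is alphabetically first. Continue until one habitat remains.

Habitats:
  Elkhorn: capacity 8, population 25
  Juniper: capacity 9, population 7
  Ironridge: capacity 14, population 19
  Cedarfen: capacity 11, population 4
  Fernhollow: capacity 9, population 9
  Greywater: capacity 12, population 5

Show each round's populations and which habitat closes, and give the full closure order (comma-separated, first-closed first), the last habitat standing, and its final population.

Round 1: Cedarfen=4 Elkhorn=25 Fernhollow=9 Greywater=5 Ironridge=19 Juniper=7 → close Elkhorn (overflow 17)
  25÷5 = 5 each, +1 to first 0
Round 2: Cedarfen=9 Fernhollow=14 Greywater=10 Ironridge=24 Juniper=12 → close Ironridge (overflow 10)
  24÷4 = 6 each, +1 to first 0
Round 3: Cedarfen=15 Fernhollow=20 Greywater=16 Juniper=18 → close Fernhollow (overflow 11)
  20÷3 = 6 each, +1 to first 2
Round 4: Cedarfen=22 Greywater=23 Juniper=24 → close Juniper (overflow 15)
  24÷2 = 12 each, +1 to first 0
Round 5: Cedarfen=34 Greywater=35 → close Cedarfen (overflow 23)
  34÷1 = 34 each, +1 to first 0

Closure order: Elkhorn, Ironridge, Fernhollow, Juniper, Cedarfen
Last habitat: Greywater with 69 animals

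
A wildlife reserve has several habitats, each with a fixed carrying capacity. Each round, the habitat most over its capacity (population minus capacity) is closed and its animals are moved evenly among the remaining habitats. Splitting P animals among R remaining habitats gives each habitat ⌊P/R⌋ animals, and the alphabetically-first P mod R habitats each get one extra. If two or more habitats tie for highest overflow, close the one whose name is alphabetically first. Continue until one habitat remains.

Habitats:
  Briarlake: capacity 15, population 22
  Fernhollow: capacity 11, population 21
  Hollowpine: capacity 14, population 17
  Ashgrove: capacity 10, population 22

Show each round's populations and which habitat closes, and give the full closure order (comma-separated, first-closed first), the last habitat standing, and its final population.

Closure order: Ashgrove, Fernhollow, Briarlake
Last habitat: Hollowpine with 82 animals

Round 1: Ashgrove=22 Briarlake=22 Fernhollow=21 Hollowpine=17 → close Ashgrove (overflow 12)
  22÷3 = 7 each, +1 to first 1
Round 2: Briarlake=30 Fernhollow=28 Hollowpine=24 → close Fernhollow (overflow 17)
  28÷2 = 14 each, +1 to first 0
Round 3: Briarlake=44 Hollowpine=38 → close Briarlake (overflow 29)
  44÷1 = 44 each, +1 to first 0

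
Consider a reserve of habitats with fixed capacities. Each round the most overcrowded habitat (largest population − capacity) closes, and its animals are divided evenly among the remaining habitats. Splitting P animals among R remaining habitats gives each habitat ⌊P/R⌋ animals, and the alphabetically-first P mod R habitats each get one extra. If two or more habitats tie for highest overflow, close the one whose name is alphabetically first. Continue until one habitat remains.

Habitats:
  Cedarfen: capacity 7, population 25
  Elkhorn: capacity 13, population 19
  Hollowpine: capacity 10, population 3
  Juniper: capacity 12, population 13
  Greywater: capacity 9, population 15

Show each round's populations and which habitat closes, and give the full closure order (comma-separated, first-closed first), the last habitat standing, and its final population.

Closure order: Cedarfen, Elkhorn, Greywater, Juniper
Last habitat: Hollowpine with 75 animals

Round 1: Cedarfen=25 Elkhorn=19 Greywater=15 Hollowpine=3 Juniper=13 → close Cedarfen (overflow 18)
  25÷4 = 6 each, +1 to first 1
Round 2: Elkhorn=26 Greywater=21 Hollowpine=9 Juniper=19 → close Elkhorn (overflow 13)
  26÷3 = 8 each, +1 to first 2
Round 3: Greywater=30 Hollowpine=18 Juniper=27 → close Greywater (overflow 21)
  30÷2 = 15 each, +1 to first 0
Round 4: Hollowpine=33 Juniper=42 → close Juniper (overflow 30)
  42÷1 = 42 each, +1 to first 0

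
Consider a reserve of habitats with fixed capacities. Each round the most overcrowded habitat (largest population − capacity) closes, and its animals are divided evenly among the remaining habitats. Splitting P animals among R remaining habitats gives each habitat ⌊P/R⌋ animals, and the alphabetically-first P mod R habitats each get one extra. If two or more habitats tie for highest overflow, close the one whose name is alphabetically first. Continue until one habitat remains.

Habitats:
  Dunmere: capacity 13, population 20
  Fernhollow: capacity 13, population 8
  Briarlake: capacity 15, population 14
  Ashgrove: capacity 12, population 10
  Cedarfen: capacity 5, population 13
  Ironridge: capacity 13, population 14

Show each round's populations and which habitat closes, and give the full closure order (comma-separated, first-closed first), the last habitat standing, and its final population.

Closure order: Cedarfen, Dunmere, Briarlake, Ashgrove, Ironridge
Last habitat: Fernhollow with 79 animals

Round 1: Ashgrove=10 Briarlake=14 Cedarfen=13 Dunmere=20 Fernhollow=8 Ironridge=14 → close Cedarfen (overflow 8)
  13÷5 = 2 each, +1 to first 3
Round 2: Ashgrove=13 Briarlake=17 Dunmere=23 Fernhollow=10 Ironridge=16 → close Dunmere (overflow 10)
  23÷4 = 5 each, +1 to first 3
Round 3: Ashgrove=19 Briarlake=23 Fernhollow=16 Ironridge=21 → close Briarlake (overflow 8)
  23÷3 = 7 each, +1 to first 2
Round 4: Ashgrove=27 Fernhollow=24 Ironridge=28 → close Ashgrove (overflow 15)
  27÷2 = 13 each, +1 to first 1
Round 5: Fernhollow=38 Ironridge=41 → close Ironridge (overflow 28)
  41÷1 = 41 each, +1 to first 0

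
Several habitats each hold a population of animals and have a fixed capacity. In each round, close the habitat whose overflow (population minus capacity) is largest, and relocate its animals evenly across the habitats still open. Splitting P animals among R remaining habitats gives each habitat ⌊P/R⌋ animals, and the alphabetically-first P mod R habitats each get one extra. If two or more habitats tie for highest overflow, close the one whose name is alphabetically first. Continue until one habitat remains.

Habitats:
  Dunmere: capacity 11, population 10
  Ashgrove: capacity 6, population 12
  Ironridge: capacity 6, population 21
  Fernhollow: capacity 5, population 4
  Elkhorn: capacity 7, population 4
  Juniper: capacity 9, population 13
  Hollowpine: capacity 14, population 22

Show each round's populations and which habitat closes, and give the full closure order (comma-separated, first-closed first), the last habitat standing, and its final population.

Closure order: Ironridge, Hollowpine, Ashgrove, Juniper, Dunmere, Elkhorn
Last habitat: Fernhollow with 86 animals

Round 1: Ashgrove=12 Dunmere=10 Elkhorn=4 Fernhollow=4 Hollowpine=22 Ironridge=21 Juniper=13 → close Ironridge (overflow 15)
  21÷6 = 3 each, +1 to first 3
Round 2: Ashgrove=16 Dunmere=14 Elkhorn=8 Fernhollow=7 Hollowpine=25 Juniper=16 → close Hollowpine (overflow 11)
  25÷5 = 5 each, +1 to first 0
Round 3: Ashgrove=21 Dunmere=19 Elkhorn=13 Fernhollow=12 Juniper=21 → close Ashgrove (overflow 15)
  21÷4 = 5 each, +1 to first 1
Round 4: Dunmere=25 Elkhorn=18 Fernhollow=17 Juniper=26 → close Juniper (overflow 17)
  26÷3 = 8 each, +1 to first 2
Round 5: Dunmere=34 Elkhorn=27 Fernhollow=25 → close Dunmere (overflow 23)
  34÷2 = 17 each, +1 to first 0
Round 6: Elkhorn=44 Fernhollow=42 → close Elkhorn (overflow 37)
  44÷1 = 44 each, +1 to first 0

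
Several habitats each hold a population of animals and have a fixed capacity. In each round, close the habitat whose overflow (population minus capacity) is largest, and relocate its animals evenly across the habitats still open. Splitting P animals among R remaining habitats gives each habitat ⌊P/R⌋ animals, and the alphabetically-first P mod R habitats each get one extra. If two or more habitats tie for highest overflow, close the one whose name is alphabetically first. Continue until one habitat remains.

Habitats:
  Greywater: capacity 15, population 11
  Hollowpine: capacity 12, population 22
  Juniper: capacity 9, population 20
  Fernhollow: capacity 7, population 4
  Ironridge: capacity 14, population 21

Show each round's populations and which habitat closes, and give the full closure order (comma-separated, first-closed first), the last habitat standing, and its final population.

Closure order: Juniper, Hollowpine, Ironridge, Fernhollow
Last habitat: Greywater with 78 animals

Round 1: Fernhollow=4 Greywater=11 Hollowpine=22 Ironridge=21 Juniper=20 → close Juniper (overflow 11)
  20÷4 = 5 each, +1 to first 0
Round 2: Fernhollow=9 Greywater=16 Hollowpine=27 Ironridge=26 → close Hollowpine (overflow 15)
  27÷3 = 9 each, +1 to first 0
Round 3: Fernhollow=18 Greywater=25 Ironridge=35 → close Ironridge (overflow 21)
  35÷2 = 17 each, +1 to first 1
Round 4: Fernhollow=36 Greywater=42 → close Fernhollow (overflow 29)
  36÷1 = 36 each, +1 to first 0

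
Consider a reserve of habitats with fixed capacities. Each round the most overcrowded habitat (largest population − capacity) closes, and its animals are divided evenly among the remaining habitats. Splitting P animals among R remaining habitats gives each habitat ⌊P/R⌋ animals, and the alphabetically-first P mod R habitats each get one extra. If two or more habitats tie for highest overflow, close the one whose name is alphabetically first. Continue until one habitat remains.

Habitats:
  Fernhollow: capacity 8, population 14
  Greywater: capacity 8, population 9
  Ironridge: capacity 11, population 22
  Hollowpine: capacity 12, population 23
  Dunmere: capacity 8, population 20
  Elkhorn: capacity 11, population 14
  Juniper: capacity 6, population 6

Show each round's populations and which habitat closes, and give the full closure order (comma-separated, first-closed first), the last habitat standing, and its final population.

Round 1: Dunmere=20 Elkhorn=14 Fernhollow=14 Greywater=9 Hollowpine=23 Ironridge=22 Juniper=6 → close Dunmere (overflow 12)
  20÷6 = 3 each, +1 to first 2
Round 2: Elkhorn=18 Fernhollow=18 Greywater=12 Hollowpine=26 Ironridge=25 Juniper=9 → close Hollowpine (overflow 14)
  26÷5 = 5 each, +1 to first 1
Round 3: Elkhorn=24 Fernhollow=23 Greywater=17 Ironridge=30 Juniper=14 → close Ironridge (overflow 19)
  30÷4 = 7 each, +1 to first 2
Round 4: Elkhorn=32 Fernhollow=31 Greywater=24 Juniper=21 → close Fernhollow (overflow 23)
  31÷3 = 10 each, +1 to first 1
Round 5: Elkhorn=43 Greywater=34 Juniper=31 → close Elkhorn (overflow 32)
  43÷2 = 21 each, +1 to first 1
Round 6: Greywater=56 Juniper=52 → close Greywater (overflow 48)
  56÷1 = 56 each, +1 to first 0

Closure order: Dunmere, Hollowpine, Ironridge, Fernhollow, Elkhorn, Greywater
Last habitat: Juniper with 108 animals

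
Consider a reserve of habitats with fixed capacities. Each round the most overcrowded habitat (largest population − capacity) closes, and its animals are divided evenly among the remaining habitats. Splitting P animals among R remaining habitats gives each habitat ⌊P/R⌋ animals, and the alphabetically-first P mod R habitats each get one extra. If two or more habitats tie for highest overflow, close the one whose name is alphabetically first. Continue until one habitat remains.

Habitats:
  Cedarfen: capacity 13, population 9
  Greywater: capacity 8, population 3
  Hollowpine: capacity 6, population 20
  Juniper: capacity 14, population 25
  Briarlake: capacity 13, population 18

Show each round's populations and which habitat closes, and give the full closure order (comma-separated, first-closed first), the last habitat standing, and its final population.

Closure order: Hollowpine, Juniper, Briarlake, Cedarfen
Last habitat: Greywater with 75 animals

Round 1: Briarlake=18 Cedarfen=9 Greywater=3 Hollowpine=20 Juniper=25 → close Hollowpine (overflow 14)
  20÷4 = 5 each, +1 to first 0
Round 2: Briarlake=23 Cedarfen=14 Greywater=8 Juniper=30 → close Juniper (overflow 16)
  30÷3 = 10 each, +1 to first 0
Round 3: Briarlake=33 Cedarfen=24 Greywater=18 → close Briarlake (overflow 20)
  33÷2 = 16 each, +1 to first 1
Round 4: Cedarfen=41 Greywater=34 → close Cedarfen (overflow 28)
  41÷1 = 41 each, +1 to first 0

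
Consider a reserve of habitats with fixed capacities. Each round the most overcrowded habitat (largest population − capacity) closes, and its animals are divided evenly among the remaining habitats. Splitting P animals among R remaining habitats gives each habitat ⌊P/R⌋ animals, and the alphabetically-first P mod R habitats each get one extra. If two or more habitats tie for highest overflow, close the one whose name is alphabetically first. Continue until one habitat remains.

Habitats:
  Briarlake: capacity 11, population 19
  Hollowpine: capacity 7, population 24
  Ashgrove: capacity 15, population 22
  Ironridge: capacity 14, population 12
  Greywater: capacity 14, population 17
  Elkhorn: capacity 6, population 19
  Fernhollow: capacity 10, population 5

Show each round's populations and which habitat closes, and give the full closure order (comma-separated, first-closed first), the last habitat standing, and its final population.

Round 1: Ashgrove=22 Briarlake=19 Elkhorn=19 Fernhollow=5 Greywater=17 Hollowpine=24 Ironridge=12 → close Hollowpine (overflow 17)
  24÷6 = 4 each, +1 to first 0
Round 2: Ashgrove=26 Briarlake=23 Elkhorn=23 Fernhollow=9 Greywater=21 Ironridge=16 → close Elkhorn (overflow 17)
  23÷5 = 4 each, +1 to first 3
Round 3: Ashgrove=31 Briarlake=28 Fernhollow=14 Greywater=25 Ironridge=20 → close Briarlake (overflow 17)
  28÷4 = 7 each, +1 to first 0
Round 4: Ashgrove=38 Fernhollow=21 Greywater=32 Ironridge=27 → close Ashgrove (overflow 23)
  38÷3 = 12 each, +1 to first 2
Round 5: Fernhollow=34 Greywater=45 Ironridge=39 → close Greywater (overflow 31)
  45÷2 = 22 each, +1 to first 1
Round 6: Fernhollow=57 Ironridge=61 → close Fernhollow (overflow 47)
  57÷1 = 57 each, +1 to first 0

Closure order: Hollowpine, Elkhorn, Briarlake, Ashgrove, Greywater, Fernhollow
Last habitat: Ironridge with 118 animals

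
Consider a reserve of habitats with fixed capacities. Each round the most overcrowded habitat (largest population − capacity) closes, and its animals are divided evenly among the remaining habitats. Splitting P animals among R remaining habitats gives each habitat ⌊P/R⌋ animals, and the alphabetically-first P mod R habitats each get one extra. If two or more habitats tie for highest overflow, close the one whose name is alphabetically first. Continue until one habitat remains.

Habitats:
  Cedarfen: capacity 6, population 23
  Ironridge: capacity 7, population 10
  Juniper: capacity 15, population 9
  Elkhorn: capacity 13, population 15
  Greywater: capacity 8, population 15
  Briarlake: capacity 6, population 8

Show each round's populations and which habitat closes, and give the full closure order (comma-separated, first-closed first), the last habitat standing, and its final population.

Closure order: Cedarfen, Greywater, Briarlake, Elkhorn, Ironridge
Last habitat: Juniper with 80 animals

Round 1: Briarlake=8 Cedarfen=23 Elkhorn=15 Greywater=15 Ironridge=10 Juniper=9 → close Cedarfen (overflow 17)
  23÷5 = 4 each, +1 to first 3
Round 2: Briarlake=13 Elkhorn=20 Greywater=20 Ironridge=14 Juniper=13 → close Greywater (overflow 12)
  20÷4 = 5 each, +1 to first 0
Round 3: Briarlake=18 Elkhorn=25 Ironridge=19 Juniper=18 → close Briarlake (overflow 12)
  18÷3 = 6 each, +1 to first 0
Round 4: Elkhorn=31 Ironridge=25 Juniper=24 → close Elkhorn (overflow 18)
  31÷2 = 15 each, +1 to first 1
Round 5: Ironridge=41 Juniper=39 → close Ironridge (overflow 34)
  41÷1 = 41 each, +1 to first 0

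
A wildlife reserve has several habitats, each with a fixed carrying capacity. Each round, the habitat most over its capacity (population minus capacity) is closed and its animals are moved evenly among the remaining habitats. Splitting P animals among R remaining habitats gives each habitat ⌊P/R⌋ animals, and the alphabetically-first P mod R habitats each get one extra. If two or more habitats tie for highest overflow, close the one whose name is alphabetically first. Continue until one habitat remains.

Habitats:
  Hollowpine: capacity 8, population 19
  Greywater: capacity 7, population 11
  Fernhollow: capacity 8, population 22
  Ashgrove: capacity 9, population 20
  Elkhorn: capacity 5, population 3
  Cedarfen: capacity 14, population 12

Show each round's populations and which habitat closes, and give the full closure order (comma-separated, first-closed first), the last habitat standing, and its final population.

Round 1: Ashgrove=20 Cedarfen=12 Elkhorn=3 Fernhollow=22 Greywater=11 Hollowpine=19 → close Fernhollow (overflow 14)
  22÷5 = 4 each, +1 to first 2
Round 2: Ashgrove=25 Cedarfen=17 Elkhorn=7 Greywater=15 Hollowpine=23 → close Ashgrove (overflow 16)
  25÷4 = 6 each, +1 to first 1
Round 3: Cedarfen=24 Elkhorn=13 Greywater=21 Hollowpine=29 → close Hollowpine (overflow 21)
  29÷3 = 9 each, +1 to first 2
Round 4: Cedarfen=34 Elkhorn=23 Greywater=30 → close Greywater (overflow 23)
  30÷2 = 15 each, +1 to first 0
Round 5: Cedarfen=49 Elkhorn=38 → close Cedarfen (overflow 35)
  49÷1 = 49 each, +1 to first 0

Closure order: Fernhollow, Ashgrove, Hollowpine, Greywater, Cedarfen
Last habitat: Elkhorn with 87 animals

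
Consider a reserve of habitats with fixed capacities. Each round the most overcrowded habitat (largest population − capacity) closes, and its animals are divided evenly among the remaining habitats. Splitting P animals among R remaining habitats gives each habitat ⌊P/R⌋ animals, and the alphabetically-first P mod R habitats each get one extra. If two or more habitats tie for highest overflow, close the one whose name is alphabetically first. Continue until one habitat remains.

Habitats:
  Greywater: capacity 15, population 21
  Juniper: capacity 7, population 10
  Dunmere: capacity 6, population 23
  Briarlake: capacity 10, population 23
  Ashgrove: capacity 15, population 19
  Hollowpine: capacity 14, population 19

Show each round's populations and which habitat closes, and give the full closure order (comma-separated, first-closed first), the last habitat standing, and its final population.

Round 1: Ashgrove=19 Briarlake=23 Dunmere=23 Greywater=21 Hollowpine=19 Juniper=10 → close Dunmere (overflow 17)
  23÷5 = 4 each, +1 to first 3
Round 2: Ashgrove=24 Briarlake=28 Greywater=26 Hollowpine=23 Juniper=14 → close Briarlake (overflow 18)
  28÷4 = 7 each, +1 to first 0
Round 3: Ashgrove=31 Greywater=33 Hollowpine=30 Juniper=21 → close Greywater (overflow 18)
  33÷3 = 11 each, +1 to first 0
Round 4: Ashgrove=42 Hollowpine=41 Juniper=32 → close Ashgrove (overflow 27)
  42÷2 = 21 each, +1 to first 0
Round 5: Hollowpine=62 Juniper=53 → close Hollowpine (overflow 48)
  62÷1 = 62 each, +1 to first 0

Closure order: Dunmere, Briarlake, Greywater, Ashgrove, Hollowpine
Last habitat: Juniper with 115 animals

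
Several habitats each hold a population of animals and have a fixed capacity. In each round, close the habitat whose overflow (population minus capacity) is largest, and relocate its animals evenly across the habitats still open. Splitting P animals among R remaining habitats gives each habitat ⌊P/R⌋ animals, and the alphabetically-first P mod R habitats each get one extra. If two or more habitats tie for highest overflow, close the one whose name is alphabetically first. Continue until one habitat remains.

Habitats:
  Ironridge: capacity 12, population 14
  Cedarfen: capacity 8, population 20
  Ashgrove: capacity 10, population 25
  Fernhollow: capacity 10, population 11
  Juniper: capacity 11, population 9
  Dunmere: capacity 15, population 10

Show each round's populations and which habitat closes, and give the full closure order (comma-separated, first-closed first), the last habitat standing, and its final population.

Round 1: Ashgrove=25 Cedarfen=20 Dunmere=10 Fernhollow=11 Ironridge=14 Juniper=9 → close Ashgrove (overflow 15)
  25÷5 = 5 each, +1 to first 0
Round 2: Cedarfen=25 Dunmere=15 Fernhollow=16 Ironridge=19 Juniper=14 → close Cedarfen (overflow 17)
  25÷4 = 6 each, +1 to first 1
Round 3: Dunmere=22 Fernhollow=22 Ironridge=25 Juniper=20 → close Ironridge (overflow 13)
  25÷3 = 8 each, +1 to first 1
Round 4: Dunmere=31 Fernhollow=30 Juniper=28 → close Fernhollow (overflow 20)
  30÷2 = 15 each, +1 to first 0
Round 5: Dunmere=46 Juniper=43 → close Juniper (overflow 32)
  43÷1 = 43 each, +1 to first 0

Closure order: Ashgrove, Cedarfen, Ironridge, Fernhollow, Juniper
Last habitat: Dunmere with 89 animals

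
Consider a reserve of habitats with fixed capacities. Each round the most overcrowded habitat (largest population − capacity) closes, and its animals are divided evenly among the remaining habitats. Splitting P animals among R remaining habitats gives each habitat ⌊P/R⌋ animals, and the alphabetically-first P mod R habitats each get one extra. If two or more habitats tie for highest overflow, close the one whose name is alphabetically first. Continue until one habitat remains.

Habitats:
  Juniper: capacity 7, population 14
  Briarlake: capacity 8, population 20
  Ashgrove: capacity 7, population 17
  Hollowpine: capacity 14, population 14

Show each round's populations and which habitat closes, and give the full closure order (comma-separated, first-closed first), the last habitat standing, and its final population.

Closure order: Briarlake, Ashgrove, Juniper
Last habitat: Hollowpine with 65 animals

Round 1: Ashgrove=17 Briarlake=20 Hollowpine=14 Juniper=14 → close Briarlake (overflow 12)
  20÷3 = 6 each, +1 to first 2
Round 2: Ashgrove=24 Hollowpine=21 Juniper=20 → close Ashgrove (overflow 17)
  24÷2 = 12 each, +1 to first 0
Round 3: Hollowpine=33 Juniper=32 → close Juniper (overflow 25)
  32÷1 = 32 each, +1 to first 0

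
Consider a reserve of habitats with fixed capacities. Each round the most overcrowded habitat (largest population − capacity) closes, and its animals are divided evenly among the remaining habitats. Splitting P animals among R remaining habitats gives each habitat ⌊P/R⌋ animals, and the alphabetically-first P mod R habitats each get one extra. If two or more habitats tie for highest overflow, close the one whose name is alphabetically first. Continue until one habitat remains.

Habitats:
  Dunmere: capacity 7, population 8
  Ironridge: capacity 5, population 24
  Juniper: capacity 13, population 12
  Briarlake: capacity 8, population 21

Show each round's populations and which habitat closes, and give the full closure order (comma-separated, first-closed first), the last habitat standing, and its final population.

Round 1: Briarlake=21 Dunmere=8 Ironridge=24 Juniper=12 → close Ironridge (overflow 19)
  24÷3 = 8 each, +1 to first 0
Round 2: Briarlake=29 Dunmere=16 Juniper=20 → close Briarlake (overflow 21)
  29÷2 = 14 each, +1 to first 1
Round 3: Dunmere=31 Juniper=34 → close Dunmere (overflow 24)
  31÷1 = 31 each, +1 to first 0

Closure order: Ironridge, Briarlake, Dunmere
Last habitat: Juniper with 65 animals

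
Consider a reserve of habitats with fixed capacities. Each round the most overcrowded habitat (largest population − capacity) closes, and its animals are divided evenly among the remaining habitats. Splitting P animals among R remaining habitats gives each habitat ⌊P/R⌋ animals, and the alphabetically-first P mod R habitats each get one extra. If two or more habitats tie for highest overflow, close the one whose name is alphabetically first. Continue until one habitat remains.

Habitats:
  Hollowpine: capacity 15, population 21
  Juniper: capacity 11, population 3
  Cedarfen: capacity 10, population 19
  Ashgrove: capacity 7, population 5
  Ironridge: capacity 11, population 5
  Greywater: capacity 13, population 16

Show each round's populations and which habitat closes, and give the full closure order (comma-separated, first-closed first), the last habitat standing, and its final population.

Round 1: Ashgrove=5 Cedarfen=19 Greywater=16 Hollowpine=21 Ironridge=5 Juniper=3 → close Cedarfen (overflow 9)
  19÷5 = 3 each, +1 to first 4
Round 2: Ashgrove=9 Greywater=20 Hollowpine=25 Ironridge=9 Juniper=6 → close Hollowpine (overflow 10)
  25÷4 = 6 each, +1 to first 1
Round 3: Ashgrove=16 Greywater=26 Ironridge=15 Juniper=12 → close Greywater (overflow 13)
  26÷3 = 8 each, +1 to first 2
Round 4: Ashgrove=25 Ironridge=24 Juniper=20 → close Ashgrove (overflow 18)
  25÷2 = 12 each, +1 to first 1
Round 5: Ironridge=37 Juniper=32 → close Ironridge (overflow 26)
  37÷1 = 37 each, +1 to first 0

Closure order: Cedarfen, Hollowpine, Greywater, Ashgrove, Ironridge
Last habitat: Juniper with 69 animals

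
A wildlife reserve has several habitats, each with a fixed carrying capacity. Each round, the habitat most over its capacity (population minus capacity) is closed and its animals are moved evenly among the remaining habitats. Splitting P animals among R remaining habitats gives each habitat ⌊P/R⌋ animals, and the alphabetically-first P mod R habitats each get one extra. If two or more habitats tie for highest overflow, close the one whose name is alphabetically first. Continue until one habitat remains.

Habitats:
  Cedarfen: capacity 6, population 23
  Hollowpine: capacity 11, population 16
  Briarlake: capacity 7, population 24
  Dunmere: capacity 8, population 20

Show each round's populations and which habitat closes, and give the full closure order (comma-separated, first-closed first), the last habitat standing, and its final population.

Round 1: Briarlake=24 Cedarfen=23 Dunmere=20 Hollowpine=16 → close Briarlake (overflow 17)
  24÷3 = 8 each, +1 to first 0
Round 2: Cedarfen=31 Dunmere=28 Hollowpine=24 → close Cedarfen (overflow 25)
  31÷2 = 15 each, +1 to first 1
Round 3: Dunmere=44 Hollowpine=39 → close Dunmere (overflow 36)
  44÷1 = 44 each, +1 to first 0

Closure order: Briarlake, Cedarfen, Dunmere
Last habitat: Hollowpine with 83 animals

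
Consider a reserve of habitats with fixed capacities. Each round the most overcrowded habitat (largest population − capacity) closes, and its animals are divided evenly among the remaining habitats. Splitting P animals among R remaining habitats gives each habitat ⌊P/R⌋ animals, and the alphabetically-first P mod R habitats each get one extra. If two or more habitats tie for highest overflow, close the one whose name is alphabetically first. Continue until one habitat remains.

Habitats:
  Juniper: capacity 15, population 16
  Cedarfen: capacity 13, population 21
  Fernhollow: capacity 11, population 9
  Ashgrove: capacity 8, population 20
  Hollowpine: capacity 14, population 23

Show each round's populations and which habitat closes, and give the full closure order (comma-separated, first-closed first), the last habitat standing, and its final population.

Closure order: Ashgrove, Hollowpine, Cedarfen, Juniper
Last habitat: Fernhollow with 89 animals

Round 1: Ashgrove=20 Cedarfen=21 Fernhollow=9 Hollowpine=23 Juniper=16 → close Ashgrove (overflow 12)
  20÷4 = 5 each, +1 to first 0
Round 2: Cedarfen=26 Fernhollow=14 Hollowpine=28 Juniper=21 → close Hollowpine (overflow 14)
  28÷3 = 9 each, +1 to first 1
Round 3: Cedarfen=36 Fernhollow=23 Juniper=30 → close Cedarfen (overflow 23)
  36÷2 = 18 each, +1 to first 0
Round 4: Fernhollow=41 Juniper=48 → close Juniper (overflow 33)
  48÷1 = 48 each, +1 to first 0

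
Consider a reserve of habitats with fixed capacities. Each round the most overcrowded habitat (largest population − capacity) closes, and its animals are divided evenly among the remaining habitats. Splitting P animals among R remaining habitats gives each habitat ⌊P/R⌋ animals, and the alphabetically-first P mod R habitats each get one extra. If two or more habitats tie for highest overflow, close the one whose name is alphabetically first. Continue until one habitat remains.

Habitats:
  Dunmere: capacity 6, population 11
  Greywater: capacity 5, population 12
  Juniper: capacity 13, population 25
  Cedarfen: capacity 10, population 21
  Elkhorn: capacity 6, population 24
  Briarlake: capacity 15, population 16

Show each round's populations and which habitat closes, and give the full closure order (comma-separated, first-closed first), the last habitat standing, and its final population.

Closure order: Elkhorn, Cedarfen, Juniper, Dunmere, Greywater
Last habitat: Briarlake with 109 animals

Round 1: Briarlake=16 Cedarfen=21 Dunmere=11 Elkhorn=24 Greywater=12 Juniper=25 → close Elkhorn (overflow 18)
  24÷5 = 4 each, +1 to first 4
Round 2: Briarlake=21 Cedarfen=26 Dunmere=16 Greywater=17 Juniper=29 → close Cedarfen (overflow 16)
  26÷4 = 6 each, +1 to first 2
Round 3: Briarlake=28 Dunmere=23 Greywater=23 Juniper=35 → close Juniper (overflow 22)
  35÷3 = 11 each, +1 to first 2
Round 4: Briarlake=40 Dunmere=35 Greywater=34 → close Dunmere (overflow 29)
  35÷2 = 17 each, +1 to first 1
Round 5: Briarlake=58 Greywater=51 → close Greywater (overflow 46)
  51÷1 = 51 each, +1 to first 0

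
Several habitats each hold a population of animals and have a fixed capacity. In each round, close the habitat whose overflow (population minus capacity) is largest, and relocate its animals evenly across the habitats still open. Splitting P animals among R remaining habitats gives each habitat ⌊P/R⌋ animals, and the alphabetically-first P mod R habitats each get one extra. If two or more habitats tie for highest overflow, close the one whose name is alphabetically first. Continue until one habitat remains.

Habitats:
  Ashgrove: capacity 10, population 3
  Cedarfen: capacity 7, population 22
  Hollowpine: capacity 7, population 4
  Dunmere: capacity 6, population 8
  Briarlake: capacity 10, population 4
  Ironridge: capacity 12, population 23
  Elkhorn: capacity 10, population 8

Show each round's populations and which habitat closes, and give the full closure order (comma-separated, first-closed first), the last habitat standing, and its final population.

Closure order: Cedarfen, Ironridge, Dunmere, Elkhorn, Hollowpine, Ashgrove
Last habitat: Briarlake with 72 animals

Round 1: Ashgrove=3 Briarlake=4 Cedarfen=22 Dunmere=8 Elkhorn=8 Hollowpine=4 Ironridge=23 → close Cedarfen (overflow 15)
  22÷6 = 3 each, +1 to first 4
Round 2: Ashgrove=7 Briarlake=8 Dunmere=12 Elkhorn=12 Hollowpine=7 Ironridge=26 → close Ironridge (overflow 14)
  26÷5 = 5 each, +1 to first 1
Round 3: Ashgrove=13 Briarlake=13 Dunmere=17 Elkhorn=17 Hollowpine=12 → close Dunmere (overflow 11)
  17÷4 = 4 each, +1 to first 1
Round 4: Ashgrove=18 Briarlake=17 Elkhorn=21 Hollowpine=16 → close Elkhorn (overflow 11)
  21÷3 = 7 each, +1 to first 0
Round 5: Ashgrove=25 Briarlake=24 Hollowpine=23 → close Hollowpine (overflow 16)
  23÷2 = 11 each, +1 to first 1
Round 6: Ashgrove=37 Briarlake=35 → close Ashgrove (overflow 27)
  37÷1 = 37 each, +1 to first 0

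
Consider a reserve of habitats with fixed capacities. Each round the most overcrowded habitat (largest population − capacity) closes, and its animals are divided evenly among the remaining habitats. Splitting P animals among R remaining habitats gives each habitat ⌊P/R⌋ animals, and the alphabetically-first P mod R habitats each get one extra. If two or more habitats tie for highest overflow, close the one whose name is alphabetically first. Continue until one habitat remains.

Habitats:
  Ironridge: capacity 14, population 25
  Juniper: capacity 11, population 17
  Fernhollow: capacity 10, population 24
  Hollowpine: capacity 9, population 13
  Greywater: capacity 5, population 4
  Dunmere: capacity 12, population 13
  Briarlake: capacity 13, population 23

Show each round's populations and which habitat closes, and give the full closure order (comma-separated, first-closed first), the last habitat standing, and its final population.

Closure order: Fernhollow, Ironridge, Briarlake, Juniper, Hollowpine, Dunmere
Last habitat: Greywater with 119 animals

Round 1: Briarlake=23 Dunmere=13 Fernhollow=24 Greywater=4 Hollowpine=13 Ironridge=25 Juniper=17 → close Fernhollow (overflow 14)
  24÷6 = 4 each, +1 to first 0
Round 2: Briarlake=27 Dunmere=17 Greywater=8 Hollowpine=17 Ironridge=29 Juniper=21 → close Ironridge (overflow 15)
  29÷5 = 5 each, +1 to first 4
Round 3: Briarlake=33 Dunmere=23 Greywater=14 Hollowpine=23 Juniper=26 → close Briarlake (overflow 20)
  33÷4 = 8 each, +1 to first 1
Round 4: Dunmere=32 Greywater=22 Hollowpine=31 Juniper=34 → close Juniper (overflow 23)
  34÷3 = 11 each, +1 to first 1
Round 5: Dunmere=44 Greywater=33 Hollowpine=42 → close Hollowpine (overflow 33)
  42÷2 = 21 each, +1 to first 0
Round 6: Dunmere=65 Greywater=54 → close Dunmere (overflow 53)
  65÷1 = 65 each, +1 to first 0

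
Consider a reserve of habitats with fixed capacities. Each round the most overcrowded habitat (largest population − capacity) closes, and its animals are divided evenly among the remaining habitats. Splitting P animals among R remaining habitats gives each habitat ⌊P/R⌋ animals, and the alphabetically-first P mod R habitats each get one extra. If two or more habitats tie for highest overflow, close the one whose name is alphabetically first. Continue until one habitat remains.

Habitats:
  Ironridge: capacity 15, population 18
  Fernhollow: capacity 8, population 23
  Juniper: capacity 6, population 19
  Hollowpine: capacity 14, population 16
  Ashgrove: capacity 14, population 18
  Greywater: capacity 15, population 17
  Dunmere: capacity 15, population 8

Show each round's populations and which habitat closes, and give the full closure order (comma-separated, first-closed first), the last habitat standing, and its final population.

Closure order: Fernhollow, Juniper, Ashgrove, Greywater, Hollowpine, Ironridge
Last habitat: Dunmere with 119 animals

Round 1: Ashgrove=18 Dunmere=8 Fernhollow=23 Greywater=17 Hollowpine=16 Ironridge=18 Juniper=19 → close Fernhollow (overflow 15)
  23÷6 = 3 each, +1 to first 5
Round 2: Ashgrove=22 Dunmere=12 Greywater=21 Hollowpine=20 Ironridge=22 Juniper=22 → close Juniper (overflow 16)
  22÷5 = 4 each, +1 to first 2
Round 3: Ashgrove=27 Dunmere=17 Greywater=25 Hollowpine=24 Ironridge=26 → close Ashgrove (overflow 13)
  27÷4 = 6 each, +1 to first 3
Round 4: Dunmere=24 Greywater=32 Hollowpine=31 Ironridge=32 → close Greywater (overflow 17)
  32÷3 = 10 each, +1 to first 2
Round 5: Dunmere=35 Hollowpine=42 Ironridge=42 → close Hollowpine (overflow 28)
  42÷2 = 21 each, +1 to first 0
Round 6: Dunmere=56 Ironridge=63 → close Ironridge (overflow 48)
  63÷1 = 63 each, +1 to first 0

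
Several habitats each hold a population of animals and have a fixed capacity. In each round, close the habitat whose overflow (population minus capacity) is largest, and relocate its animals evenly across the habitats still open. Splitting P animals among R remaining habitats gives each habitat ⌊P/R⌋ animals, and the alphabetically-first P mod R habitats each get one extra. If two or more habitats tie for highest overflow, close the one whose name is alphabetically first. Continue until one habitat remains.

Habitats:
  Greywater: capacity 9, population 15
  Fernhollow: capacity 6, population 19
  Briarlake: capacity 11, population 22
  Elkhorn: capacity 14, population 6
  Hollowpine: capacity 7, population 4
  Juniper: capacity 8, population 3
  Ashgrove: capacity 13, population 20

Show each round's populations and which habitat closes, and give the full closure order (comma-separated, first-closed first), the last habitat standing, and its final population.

Round 1: Ashgrove=20 Briarlake=22 Elkhorn=6 Fernhollow=19 Greywater=15 Hollowpine=4 Juniper=3 → close Fernhollow (overflow 13)
  19÷6 = 3 each, +1 to first 1
Round 2: Ashgrove=24 Briarlake=25 Elkhorn=9 Greywater=18 Hollowpine=7 Juniper=6 → close Briarlake (overflow 14)
  25÷5 = 5 each, +1 to first 0
Round 3: Ashgrove=29 Elkhorn=14 Greywater=23 Hollowpine=12 Juniper=11 → close Ashgrove (overflow 16)
  29÷4 = 7 each, +1 to first 1
Round 4: Elkhorn=22 Greywater=30 Hollowpine=19 Juniper=18 → close Greywater (overflow 21)
  30÷3 = 10 each, +1 to first 0
Round 5: Elkhorn=32 Hollowpine=29 Juniper=28 → close Hollowpine (overflow 22)
  29÷2 = 14 each, +1 to first 1
Round 6: Elkhorn=47 Juniper=42 → close Juniper (overflow 34)
  42÷1 = 42 each, +1 to first 0

Closure order: Fernhollow, Briarlake, Ashgrove, Greywater, Hollowpine, Juniper
Last habitat: Elkhorn with 89 animals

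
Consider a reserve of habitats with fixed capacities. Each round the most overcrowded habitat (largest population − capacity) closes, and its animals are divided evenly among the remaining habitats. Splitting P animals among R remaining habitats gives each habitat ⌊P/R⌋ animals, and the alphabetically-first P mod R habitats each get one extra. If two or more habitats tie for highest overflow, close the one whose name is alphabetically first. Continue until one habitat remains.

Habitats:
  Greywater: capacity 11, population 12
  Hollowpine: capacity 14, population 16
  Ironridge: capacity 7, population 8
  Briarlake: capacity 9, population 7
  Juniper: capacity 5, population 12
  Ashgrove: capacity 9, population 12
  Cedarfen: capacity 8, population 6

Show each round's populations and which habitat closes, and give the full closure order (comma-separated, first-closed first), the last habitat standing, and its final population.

Closure order: Juniper, Ashgrove, Hollowpine, Greywater, Briarlake, Ironridge
Last habitat: Cedarfen with 73 animals

Round 1: Ashgrove=12 Briarlake=7 Cedarfen=6 Greywater=12 Hollowpine=16 Ironridge=8 Juniper=12 → close Juniper (overflow 7)
  12÷6 = 2 each, +1 to first 0
Round 2: Ashgrove=14 Briarlake=9 Cedarfen=8 Greywater=14 Hollowpine=18 Ironridge=10 → close Ashgrove (overflow 5)
  14÷5 = 2 each, +1 to first 4
Round 3: Briarlake=12 Cedarfen=11 Greywater=17 Hollowpine=21 Ironridge=12 → close Hollowpine (overflow 7)
  21÷4 = 5 each, +1 to first 1
Round 4: Briarlake=18 Cedarfen=16 Greywater=22 Ironridge=17 → close Greywater (overflow 11)
  22÷3 = 7 each, +1 to first 1
Round 5: Briarlake=26 Cedarfen=23 Ironridge=24 → close Briarlake (overflow 17)
  26÷2 = 13 each, +1 to first 0
Round 6: Cedarfen=36 Ironridge=37 → close Ironridge (overflow 30)
  37÷1 = 37 each, +1 to first 0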